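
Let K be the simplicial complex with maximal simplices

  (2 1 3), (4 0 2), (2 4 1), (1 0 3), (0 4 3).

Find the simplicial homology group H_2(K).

H_2 ≅ 0.

We work with the vertex ordering 0 < 1 < 2 < 3 < 4. The simplices of K, each written with vertices in increasing order, are:

  0-simplices (5): [0], [1], [2], [3], [4]
  1-simplices (10): [0,1], [0,2], [0,3], [0,4], [1,2], [1,3], [1,4], [2,3], [2,4], [3,4]
  2-simplices (5): [0,1,3], [0,2,4], [0,3,4], [1,2,3], [1,2,4]

Hence C_0 ≅ Z^5, C_1 ≅ Z^10, C_2 ≅ Z^5.

Boundary ∂_1: C_1 → C_0 sends each edge [p,q] (with p < q) to q − p.
As a 5×10 matrix over Z this has rank 4, with invariant factors (1,1,1,1).

The boundary map ∂_2: C_2 → C_1 acts by ∂[p,q,r] = [q,r] − [p,r] + [p,q]. For instance
  ∂[1,2,4] = [2,4] − [1,4] + [1,2],
  ∂[0,1,3] = [1,3] − [0,3] + [0,1].
The 10×5 boundary matrix has rank 5 and Smith normal form diag(1,1,1,1,1).

Reading off H_k = ker ∂_k / im ∂_{k+1}:

  H_2: rank ker ∂_2 − rank ∂_3 = (5 − 5) − 0 = 0, and there is no ∂_3, so H_2 = 0.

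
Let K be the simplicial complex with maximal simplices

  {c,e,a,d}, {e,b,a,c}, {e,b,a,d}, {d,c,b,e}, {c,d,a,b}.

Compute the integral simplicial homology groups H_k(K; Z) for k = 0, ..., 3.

K has 5 vertices, 10 edges, 10 triangles, 5 3-simplices.
rank ∂_0 = 0, rank ∂_1 = 4 ⇒ b_0 = 5 − 0 − 4 = 1; all invariant factors of ∂_1 are 1 so no torsion. So H_0 = Z.
rank ∂_1 = 4, rank ∂_2 = 6 ⇒ b_1 = 10 − 4 − 6 = 0; all invariant factors of ∂_2 are 1 so no torsion. So H_1 = 0.
rank ∂_2 = 6, rank ∂_3 = 4 ⇒ b_2 = 10 − 6 − 4 = 0; all invariant factors of ∂_3 are 1 so no torsion. So H_2 = 0.
rank ∂_3 = 4, rank ∂_4 = 0 ⇒ b_3 = 5 − 4 − 0 = 1. So H_3 = Z.

H_0 = Z,  H_1 = 0,  H_2 = 0,  H_3 = Z.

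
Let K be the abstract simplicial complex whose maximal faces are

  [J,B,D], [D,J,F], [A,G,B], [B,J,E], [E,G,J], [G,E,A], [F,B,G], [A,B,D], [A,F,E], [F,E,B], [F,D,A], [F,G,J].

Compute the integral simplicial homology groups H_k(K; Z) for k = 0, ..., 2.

Take the total order A < B < D < E < F < G < J on the vertex set. Then K (dimension 2) consists of the simplices:

  0-simplices (7): A, B, D, E, F, G, J
  1-simplices (18): AB, AD, AE, AF, AG, BD, BE, BF, BG, BJ, DF, DJ, EF, EG, EJ, FG, FJ, GJ
  2-simplices (12): ABD, ABG, ADF, AEF, AEG, BDJ, BEF, BEJ, BFG, DFJ, EGJ, FGJ

Hence C_0 ≅ Z^7, C_1 ≅ Z^18, C_2 ≅ Z^12.

Boundary ∂_1: C_1 → C_0 is given by ∂[p,q] = [q] − [p]. For instance
  ∂GJ = J − G.
This gives a 7×18 integer matrix of rank 6; reducing to Smith normal form yields diagonal entries (1,1,1,1,1,1).

Boundary ∂_2: C_2 → C_1 maps a triangle to the signed sum of its edges. For instance
  ∂DFJ = FJ − DJ + DF,
  ∂ABG = BG − AG + AB.
The resulting 18×12 matrix has rank 12, and its Smith normal form has invariant factors (1,1,1,1,1,1,1,1,1,1,1,2).

Now H_k = ker ∂_k / im ∂_{k+1}, so:

  H_0: rank C_0 − rank ∂_1 = 7 − 6 = 1, and the invariant factors of ∂_1 are all 1, so H_0 = Z.
  H_1: rank ker ∂_1 − rank ∂_2 = (18 − 6) − 12 = 0, and ∂_2 has invariant factor 2 > 1, so H_1 = Z/2.
  H_2: rank ker ∂_2 − rank ∂_3 = (12 − 12) − 0 = 0, and there is no ∂_3, so H_2 = 0.

H_0 = Z,  H_1 = Z/2,  H_2 = 0.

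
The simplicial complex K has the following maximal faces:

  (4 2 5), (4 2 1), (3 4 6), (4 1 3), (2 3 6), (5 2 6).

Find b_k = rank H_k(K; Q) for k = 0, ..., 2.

Take the total order 1 < 2 < 3 < 4 < 5 < 6 on the vertex set. Then K (dimension 2) consists of the simplices:

  0-simplices (6): [1], [2], [3], [4], [5], [6]
  1-simplices (12): [1,2], [1,3], [1,4], [2,3], [2,4], [2,5], [2,6], [3,4], [3,6], [4,5], [4,6], [5,6]
  2-simplices (6): [1,2,4], [1,3,4], [2,3,6], [2,4,5], [2,5,6], [3,4,6]

so the chain groups are C_0 ≅ Z^6, C_1 ≅ Z^12, C_2 ≅ Z^6.

∂_1: C_1 → C_0 maps an edge to its endpoints' difference, ∂[p,q] = q − p.
The resulting 6×12 matrix has rank 5, and its Smith normal form has invariant factors (1,1,1,1,1).

Boundary ∂_2: C_2 → C_1 sends each 2-simplex [p,q,r] to [q,r] − [p,r] + [p,q]. For instance
  ∂[2,4,5] = [4,5] − [2,5] + [2,4],
  ∂[3,4,6] = [4,6] − [3,6] + [3,4].
The 12×6 boundary matrix has rank 6 and Smith normal form diag(1,1,1,1,1,1).

Now H_k = ker ∂_k / im ∂_{k+1}, so:

  H_0: rank C_0 − rank ∂_1 = 6 − 5 = 1, and the invariant factors of ∂_1 are all 1, so H_0 = Z.
  H_1: rank ker ∂_1 − rank ∂_2 = (12 − 5) − 6 = 1, and the invariant factors of ∂_2 are all 1, so H_1 = Z.
  H_2: rank ker ∂_2 − rank ∂_3 = (6 − 6) − 0 = 0, and there is no ∂_3, so H_2 = 0.

Hence the Betti numbers are b_0 = 1, b_1 = 1, b_2 = 0.

b_0 = 1, b_1 = 1, b_2 = 0.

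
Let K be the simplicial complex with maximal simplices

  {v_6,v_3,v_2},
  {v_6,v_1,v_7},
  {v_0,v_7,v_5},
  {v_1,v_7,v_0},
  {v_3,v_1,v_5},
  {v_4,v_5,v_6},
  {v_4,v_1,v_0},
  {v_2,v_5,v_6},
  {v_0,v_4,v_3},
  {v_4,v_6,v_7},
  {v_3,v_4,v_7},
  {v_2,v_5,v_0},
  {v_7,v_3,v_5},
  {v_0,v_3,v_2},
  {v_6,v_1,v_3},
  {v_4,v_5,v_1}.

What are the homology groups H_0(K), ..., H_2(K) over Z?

H_0 = Z,  H_1 = Z^2,  H_2 = Z.

K has 8 vertices, 24 edges, 16 triangles.
rank ∂_0 = 0, rank ∂_1 = 7 ⇒ b_0 = 8 − 0 − 7 = 1; all invariant factors of ∂_1 are 1 so no torsion. So H_0 ≅ Z.
rank ∂_1 = 7, rank ∂_2 = 15 ⇒ b_1 = 24 − 7 − 15 = 2; all invariant factors of ∂_2 are 1 so no torsion. So H_1 ≅ Z^2.
rank ∂_2 = 15, rank ∂_3 = 0 ⇒ b_2 = 16 − 15 − 0 = 1. So H_2 ≅ Z.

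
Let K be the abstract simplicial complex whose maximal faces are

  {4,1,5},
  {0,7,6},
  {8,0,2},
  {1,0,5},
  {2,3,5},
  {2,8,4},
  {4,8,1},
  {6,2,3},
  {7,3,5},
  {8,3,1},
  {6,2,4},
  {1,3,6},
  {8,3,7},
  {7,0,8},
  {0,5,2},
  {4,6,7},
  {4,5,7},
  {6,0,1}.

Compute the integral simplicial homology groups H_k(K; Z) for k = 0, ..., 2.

H_0 = Z,  H_1 = Z^2,  H_2 = Z.

Order the vertices as 0 < 1 < 2 < 3 < 4 < 5 < 6 < 7 < 8. Listing each simplex with vertices in this order, K has dimension 2 with simplices:

  0-simplices (9): [0], [1], [2], [3], [4], [5], [6], [7], [8]
  1-simplices (27): (27 of them)
  2-simplices (18): [0,1,5], [0,1,6], [0,2,5], [0,2,8], [0,6,7], [0,7,8], [1,3,6], [1,3,8], [1,4,5], [1,4,8], [2,3,5], [2,3,6], [2,4,6], [2,4,8], [3,5,7], [3,7,8], [4,5,7], [4,6,7]

so the chain groups are C_0 ≅ Z^9, C_1 ≅ Z^27, C_2 ≅ Z^18.

∂_1: C_1 → C_0 sends each edge [p,q] (with p < q) to q − p.
The resulting 9×27 matrix has rank 8, and its Smith normal form has invariant factors (1,1,1,1,1,1,1,1).

The boundary map ∂_2: C_2 → C_1 acts by ∂[p,q,r] = [q,r] − [p,r] + [p,q]. For instance
  ∂[0,1,5] = [1,5] − [0,5] + [0,1],
  ∂[0,1,6] = [1,6] − [0,6] + [0,1].
This gives a 27×18 integer matrix of rank 17; reducing to Smith normal form yields diagonal entries (1,1,1,1,1,1,1,1,1,1,1,1,1,1,1,1,1).

From H_k ≅ ker(∂_k) / im(∂_{k+1}) we obtain:

  H_0: rank C_0 − rank ∂_1 = 9 − 8 = 1, and the invariant factors of ∂_1 are all 1, so H_0 ≅ Z.
  H_1: rank ker ∂_1 − rank ∂_2 = (27 − 8) − 17 = 2, and the invariant factors of ∂_2 are all 1, so H_1 ≅ Z^2.
  H_2: rank ker ∂_2 − rank ∂_3 = (18 − 17) − 0 = 1, and there is no ∂_3, so H_2 ≅ Z.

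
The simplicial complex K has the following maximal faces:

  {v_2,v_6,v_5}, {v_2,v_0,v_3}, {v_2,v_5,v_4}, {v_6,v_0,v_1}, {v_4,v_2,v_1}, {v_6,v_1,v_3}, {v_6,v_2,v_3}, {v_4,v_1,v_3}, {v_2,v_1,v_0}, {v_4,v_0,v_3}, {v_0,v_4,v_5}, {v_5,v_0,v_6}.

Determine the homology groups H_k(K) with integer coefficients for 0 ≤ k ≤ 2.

H_0 ≅ Z,  H_1 ≅ Z_2,  H_2 = 0.

Order the vertices as v_0 < v_1 < v_2 < v_3 < v_4 < v_5 < v_6. Listing each simplex with vertices in this order, K has dimension 2 with simplices:

  0-simplices (7): [v_0], [v_1], [v_2], [v_3], [v_4], [v_5], [v_6]
  1-simplices (18): (18 of them)
  2-simplices (12): (12 of them)

so the chain groups are C_0 ≅ Z^7, C_1 ≅ Z^18, C_2 ≅ Z^12.

The boundary map ∂_1: C_1 → C_0 maps an edge to its endpoints' difference, ∂[p,q] = q − p.
This gives a 7×18 integer matrix of rank 6; reducing to Smith normal form yields diagonal entries (1,1,1,1,1,1).

The boundary map ∂_2: C_2 → C_1 acts by ∂[p,q,r] = [q,r] − [p,r] + [p,q]. For instance
  ∂[v_2,v_5,v_6] = [v_5,v_6] − [v_2,v_6] + [v_2,v_5],
  ∂[v_0,v_5,v_6] = [v_5,v_6] − [v_0,v_6] + [v_0,v_5].
The 18×12 boundary matrix has rank 12 and Smith normal form diag(1,1,1,1,1,1,1,1,1,1,1,2).

Now H_k = ker ∂_k / im ∂_{k+1}, so:

  H_0: rank C_0 − rank ∂_1 = 7 − 6 = 1, and the invariant factors of ∂_1 are all 1, so H_0 ≅ Z.
  H_1: rank ker ∂_1 − rank ∂_2 = (18 − 6) − 12 = 0, and ∂_2 has invariant factor 2 > 1, so H_1 ≅ Z_2.
  H_2: rank ker ∂_2 − rank ∂_3 = (12 − 12) − 0 = 0, and there is no ∂_3, so H_2 ≅ 0.

As a check, the Euler characteristic is 7 − 18 + 12 = 1, which agrees with 1 − 0 + 0 = 1.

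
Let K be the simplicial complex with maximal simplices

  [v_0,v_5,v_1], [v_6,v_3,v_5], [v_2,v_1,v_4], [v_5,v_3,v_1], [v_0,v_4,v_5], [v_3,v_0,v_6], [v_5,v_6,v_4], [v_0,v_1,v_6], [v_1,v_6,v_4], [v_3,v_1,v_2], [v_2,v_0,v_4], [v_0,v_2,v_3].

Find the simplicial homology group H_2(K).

We work with the vertex ordering v_0 < v_1 < v_2 < v_3 < v_4 < v_5 < v_6. The simplices of K, each written with vertices in increasing order, are:

  0-simplices (7): [v_0], [v_1], [v_2], [v_3], [v_4], [v_5], [v_6]
  1-simplices (18): (18 of them)
  2-simplices (12): (12 of them)

so the chain groups are C_0 ≅ Z^7, C_1 ≅ Z^18, C_2 ≅ Z^12.

The boundary map ∂_1: C_1 → C_0 is given by ∂[p,q] = [q] − [p].
The resulting 7×18 matrix has rank 6, and its Smith normal form has invariant factors (1,1,1,1,1,1).

The boundary map ∂_2: C_2 → C_1 acts by ∂[p,q,r] = [q,r] − [p,r] + [p,q]. For instance
  ∂[v_3,v_5,v_6] = [v_5,v_6] − [v_3,v_6] + [v_3,v_5],
  ∂[v_0,v_2,v_4] = [v_2,v_4] − [v_0,v_4] + [v_0,v_2].
The resulting 18×12 matrix has rank 12, and its Smith normal form has invariant factors (1,1,1,1,1,1,1,1,1,1,1,2).

Computing H_k = (kernel of ∂_k) / (image of ∂_{k+1}):

  H_2: rank ker ∂_2 − rank ∂_3 = (12 − 12) − 0 = 0, and there is no ∂_3, so H_2 ≅ 0.

(K is a triangulation of the real projective plane RP^2.)

H_2 = 0.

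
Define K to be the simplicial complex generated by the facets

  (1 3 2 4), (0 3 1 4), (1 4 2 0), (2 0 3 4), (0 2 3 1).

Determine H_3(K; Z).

Take the total order 0 < 1 < 2 < 3 < 4 on the vertex set. Then K (dimension 3) consists of the simplices:

  0-simplices (5): [0], [1], [2], [3], [4]
  1-simplices (10): [0,1], [0,2], [0,3], [0,4], [1,2], [1,3], [1,4], [2,3], [2,4], [3,4]
  2-simplices (10): [0,1,2], [0,1,3], [0,1,4], [0,2,3], [0,2,4], [0,3,4], [1,2,3], [1,2,4], [1,3,4], [2,3,4]
  3-simplices (5): [0,1,2,3], [0,1,2,4], [0,1,3,4], [0,2,3,4], [1,2,3,4]

giving chain groups C_0 ≅ Z^5, C_1 ≅ Z^10, C_2 ≅ Z^10, C_3 ≅ Z^5.

∂_1: C_1 → C_0 maps an edge to its endpoints' difference, ∂[p,q] = q − p.
The resulting 5×10 matrix has rank 4, and its Smith normal form has invariant factors (1,1,1,1).

Boundary ∂_2: C_2 → C_1 maps a triangle to the signed sum of its edges. For instance
  ∂[2,3,4] = [3,4] − [2,4] + [2,3],
  ∂[1,2,3] = [2,3] − [1,3] + [1,2].
As a 10×10 matrix over Z this has rank 6, with invariant factors (1,1,1,1,1,1).

Boundary ∂_3: C_3 → C_2 sends each 3-simplex σ to the alternating sum Σ_i (−1)^i (σ with its i-th vertex removed). For instance
  ∂[0,1,2,4] = [1,2,4] − [0,2,4] + [0,1,4] − [0,1,2],
  ∂[0,1,3,4] = [1,3,4] − [0,3,4] + [0,1,4] − [0,1,3].
The resulting 10×5 matrix has rank 4, and its Smith normal form has invariant factors (1,1,1,1).

From H_k ≅ ker(∂_k) / im(∂_{k+1}) we obtain:

  H_3: rank ker ∂_3 − rank ∂_4 = (5 − 4) − 0 = 1, and there is no ∂_4, so H_3 = Z.

H_3 ≅ Z.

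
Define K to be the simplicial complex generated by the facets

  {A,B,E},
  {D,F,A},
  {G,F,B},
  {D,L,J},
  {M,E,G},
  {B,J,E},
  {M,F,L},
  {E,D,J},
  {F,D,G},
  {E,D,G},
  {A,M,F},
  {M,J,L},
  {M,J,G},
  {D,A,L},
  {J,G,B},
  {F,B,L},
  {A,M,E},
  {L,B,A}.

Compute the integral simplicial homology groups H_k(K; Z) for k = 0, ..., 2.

Take the total order A < B < D < E < F < G < J < L < M on the vertex set. Then K (dimension 2) consists of the simplices:

  0-simplices (9): A, B, D, E, F, G, J, L, M
  1-simplices (27): AB, AD, AE, AF, AL, AM, BE, BF, BG, BJ, BL, DE, DF, DG, DJ, DL, EG, EJ, EM, FG, FL, FM, GJ, GM, JL, JM, LM
  2-simplices (18): ABE, ABL, ADF, ADL, AEM, AFM, BEJ, BFG, BFL, BGJ, DEG, DEJ, DFG, DJL, EGM, FLM, GJM, JLM

so the chain groups are C_0 ≅ Z^9, C_1 ≅ Z^27, C_2 ≅ Z^18.

The boundary map ∂_1: C_1 → C_0 is given by ∂[p,q] = [q] − [p].
The resulting 9×27 matrix has rank 8, and its Smith normal form has invariant factors (1,1,1,1,1,1,1,1).

∂_2: C_2 → C_1 acts by ∂[p,q,r] = [q,r] − [p,r] + [p,q]. For instance
  ∂DEG = EG − DG + DE,
  ∂BFL = FL − BL + BF.
The resulting 27×18 matrix has rank 18, and its Smith normal form has invariant factors (1,1,1,1,1,1,1,1,1,1,1,1,1,1,1,1,1,2).

Computing H_k = (kernel of ∂_k) / (image of ∂_{k+1}):

  H_0: rank C_0 − rank ∂_1 = 9 − 8 = 1, and the invariant factors of ∂_1 are all 1, so H_0 = Z.
  H_1: rank ker ∂_1 − rank ∂_2 = (27 − 8) − 18 = 1, and ∂_2 has invariant factor 2 > 1, so H_1 = Z ⊕ Z/2.
  H_2: rank ker ∂_2 − rank ∂_3 = (18 − 18) − 0 = 0, and there is no ∂_3, so H_2 = 0.

As a check, the Euler characteristic is 9 − 27 + 18 = 0, which agrees with 1 − 1 + 0 = 0.

H_0 ≅ Z,  H_1 ≅ Z ⊕ Z/2,  H_2 = 0.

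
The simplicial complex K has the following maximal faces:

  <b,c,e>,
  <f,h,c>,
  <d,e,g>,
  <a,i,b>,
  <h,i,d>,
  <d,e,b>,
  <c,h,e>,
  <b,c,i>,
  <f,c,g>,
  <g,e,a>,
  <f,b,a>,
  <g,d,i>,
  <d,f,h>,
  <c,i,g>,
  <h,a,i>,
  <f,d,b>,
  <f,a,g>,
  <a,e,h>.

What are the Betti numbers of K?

b_0 = 1, b_1 = 2, b_2 = 1.

Order the vertices as a < b < c < d < e < f < g < h < i. Listing each simplex with vertices in this order, K has dimension 2 with simplices:

  0-simplices (9): a, b, c, d, e, f, g, h, i
  1-simplices (27): ab, ae, af, ag, ah, ai, bc, bd, be, bf, bi, ce, cf, cg, ch, ci, de, df, dg, dh, di, eg, eh, fg, fh, gi, hi
  2-simplices (18): abf, abi, aeg, aeh, afg, ahi, bce, bci, bde, bdf, ceh, cfg, cfh, cgi, deg, dfh, dgi, dhi

giving chain groups C_0 ≅ Z^9, C_1 ≅ Z^27, C_2 ≅ Z^18.

The boundary map ∂_1: C_1 → C_0 sends each edge [p,q] (with p < q) to q − p. For instance
  ∂di = i − d.
The 9×27 boundary matrix has rank 8 and Smith normal form diag(1,1,1,1,1,1,1,1).

∂_2: C_2 → C_1 sends each 2-simplex [p,q,r] to [q,r] − [p,r] + [p,q]. For instance
  ∂ahi = hi − ai + ah,
  ∂bce = ce − be + bc.
The resulting 27×18 matrix has rank 17, and its Smith normal form has invariant factors (1,1,1,1,1,1,1,1,1,1,1,1,1,1,1,1,1).

Reading off H_k = ker ∂_k / im ∂_{k+1}:

  H_0: rank C_0 − rank ∂_1 = 9 − 8 = 1, and the invariant factors of ∂_1 are all 1, so H_0 = Z.
  H_1: rank ker ∂_1 − rank ∂_2 = (27 − 8) − 17 = 2, and the invariant factors of ∂_2 are all 1, so H_1 = Z^2.
  H_2: rank ker ∂_2 − rank ∂_3 = (18 − 17) − 0 = 1, and there is no ∂_3, so H_2 = Z.

(K is a triangulation of the torus T^2.)

Hence the Betti numbers are b_0 = 1, b_1 = 2, b_2 = 1.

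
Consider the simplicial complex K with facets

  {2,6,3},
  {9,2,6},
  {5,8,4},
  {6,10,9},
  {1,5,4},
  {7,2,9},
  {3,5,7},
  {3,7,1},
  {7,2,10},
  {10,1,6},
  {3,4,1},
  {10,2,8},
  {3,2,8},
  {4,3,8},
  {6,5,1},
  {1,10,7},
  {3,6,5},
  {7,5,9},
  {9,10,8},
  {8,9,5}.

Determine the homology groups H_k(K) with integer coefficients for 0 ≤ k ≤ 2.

Take the total order 1 < 2 < 3 < 4 < 5 < 6 < 7 < 8 < 9 < 10 on the vertex set. Then K (dimension 2) consists of the simplices:

  0-simplices (10): [1], [2], [3], [4], [5], [6], [7], [8], [9], [10]
  1-simplices (30): (30 of them)
  2-simplices (20): (20 of them)

so the chain groups are C_0 ≅ Z^10, C_1 ≅ Z^30, C_2 ≅ Z^20.

∂_1: C_1 → C_0 sends each edge [p,q] (with p < q) to q − p.
The resulting 10×30 matrix has rank 9, and its Smith normal form has invariant factors (1,1,1,1,1,1,1,1,1).

The boundary map ∂_2: C_2 → C_1 acts by ∂[p,q,r] = [q,r] − [p,r] + [p,q]. For instance
  ∂[3,4,8] = [4,8] − [3,8] + [3,4],
  ∂[2,6,9] = [6,9] − [2,9] + [2,6].
The 30×20 boundary matrix has rank 20 and Smith normal form diag(1,1,1,1,1,1,1,1,1,1,1,1,1,1,1,1,1,1,1,2).

Reading off H_k = ker ∂_k / im ∂_{k+1}:

  H_0: rank C_0 − rank ∂_1 = 10 − 9 = 1, and the invariant factors of ∂_1 are all 1, so H_0 ≅ Z.
  H_1: rank ker ∂_1 − rank ∂_2 = (30 − 9) − 20 = 1, and ∂_2 has invariant factor 2 > 1, so H_1 ≅ Z ⊕ Z/2.
  H_2: rank ker ∂_2 − rank ∂_3 = (20 − 20) − 0 = 0, and there is no ∂_3, so H_2 ≅ 0.

As a check, the Euler characteristic is 10 − 30 + 20 = 0, which agrees with 1 − 1 + 0 = 0.

H_0 = Z,  H_1 = Z ⊕ Z/2,  H_2 = 0.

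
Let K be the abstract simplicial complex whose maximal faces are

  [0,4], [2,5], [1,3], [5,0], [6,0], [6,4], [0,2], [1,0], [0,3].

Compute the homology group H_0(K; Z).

H_0 = Z.

Order the vertices as 0 < 1 < 2 < 3 < 4 < 5 < 6. Listing each simplex with vertices in this order, K has dimension 1 with simplices:

  0-simplices (7): [0], [1], [2], [3], [4], [5], [6]
  1-simplices (9): [0,1], [0,2], [0,3], [0,4], [0,5], [0,6], [1,3], [2,5], [4,6]

giving chain groups C_0 ≅ Z^7, C_1 ≅ Z^9.

The boundary map ∂_1: C_1 → C_0 is given by ∂[p,q] = [q] − [p]. For instance
  ∂[4,6] = [6] − [4].
The 7×9 boundary matrix has rank 6 and Smith normal form diag(1,1,1,1,1,1).

Computing H_k = (kernel of ∂_k) / (image of ∂_{k+1}):

  H_0: rank C_0 − rank ∂_1 = 7 − 6 = 1, and the invariant factors of ∂_1 are all 1, so H_0 ≅ Z.

(K is a triangulation of a wedge of 3 circles.)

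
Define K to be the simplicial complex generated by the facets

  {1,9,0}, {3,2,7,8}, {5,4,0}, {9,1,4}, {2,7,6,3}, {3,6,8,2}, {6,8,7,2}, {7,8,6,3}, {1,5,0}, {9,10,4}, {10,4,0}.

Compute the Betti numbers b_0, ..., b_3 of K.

We work with the vertex ordering 0 < 1 < 2 < 3 < 4 < 5 < 6 < 7 < 8 < 9 < 10. The simplices of K, each written with vertices in increasing order, are:

  0-simplices (11): [0], [1], [2], [3], [4], [5], [6], [7], [8], [9], [10]
  1-simplices (22): [0,1], [0,4], [0,5], [0,9], [0,10], [1,4], [1,5], [1,9], [2,3], [2,6], [2,7], [2,8], [3,6], [3,7], [3,8], [4,5], [4,9], [4,10], [6,7], [6,8], [7,8], [9,10]
  2-simplices (16): [0,1,5], [0,1,9], [0,4,5], [0,4,10], [1,4,9], [2,3,6], [2,3,7], [2,3,8], [2,6,7], [2,6,8], [2,7,8], [3,6,7], [3,6,8], [3,7,8], [4,9,10], [6,7,8]
  3-simplices (5): [2,3,6,7], [2,3,6,8], [2,3,7,8], [2,6,7,8], [3,6,7,8]

so the chain groups are C_0 ≅ Z^11, C_1 ≅ Z^22, C_2 ≅ Z^16, C_3 ≅ Z^5.

Boundary ∂_1: C_1 → C_0 maps an edge to its endpoints' difference, ∂[p,q] = q − p.
As a 11×22 matrix over Z this has rank 9, with invariant factors (1,1,1,1,1,1,1,1,1).

∂_2: C_2 → C_1 maps a triangle to the signed sum of its edges. For instance
  ∂[2,6,8] = [6,8] − [2,8] + [2,6],
  ∂[0,4,10] = [4,10] − [0,10] + [0,4].
As a 22×16 matrix over Z this has rank 12, with invariant factors (1,1,1,1,1,1,1,1,1,1,1,1).

Boundary ∂_3: C_3 → C_2 sends each 3-simplex σ to the alternating sum Σ_i (−1)^i (σ with its i-th vertex removed). For instance
  ∂[2,3,6,7] = [3,6,7] − [2,6,7] + [2,3,7] − [2,3,6],
  ∂[3,6,7,8] = [6,7,8] − [3,7,8] + [3,6,8] − [3,6,7].
This gives a 16×5 integer matrix of rank 4; reducing to Smith normal form yields diagonal entries (1,1,1,1).

Computing H_k = (kernel of ∂_k) / (image of ∂_{k+1}):

  H_0: rank C_0 − rank ∂_1 = 11 − 9 = 2, and the invariant factors of ∂_1 are all 1, so H_0 = Z^2.
  H_1: rank ker ∂_1 − rank ∂_2 = (22 − 9) − 12 = 1, and the invariant factors of ∂_2 are all 1, so H_1 = Z.
  H_2: rank ker ∂_2 − rank ∂_3 = (16 − 12) − 4 = 0, and the invariant factors of ∂_3 are all 1, so H_2 = 0.
  H_3: rank ker ∂_3 − rank ∂_4 = (5 − 4) − 0 = 1, and there is no ∂_4, so H_3 = Z.

As a check, the Euler characteristic is 11 − 22 + 16 − 5 = 0, which agrees with 2 − 1 + 0 − 1 = 0.
(K is a triangulation of the disjoint union of the cylinder S^1 x I and the 3-sphere S^3.)

Hence the Betti numbers are b_0 = 2, b_1 = 1, b_2 = 0, b_3 = 1.

b_0 = 2, b_1 = 1, b_2 = 0, b_3 = 1.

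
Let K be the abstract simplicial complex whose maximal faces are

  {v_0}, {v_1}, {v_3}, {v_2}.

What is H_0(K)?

Take the total order v_0 < v_1 < v_2 < v_3 on the vertex set. Then K (dimension 0) consists of the simplices:

  0-simplices (4): [v_0], [v_1], [v_2], [v_3]

giving chain groups C_0 ≅ Z^4.

From H_k ≅ ker(∂_k) / im(∂_{k+1}) we obtain:

  H_0: rank C_0 − rank ∂_1 = 4 − 0 = 4, and there is no ∂_1, so H_0 = Z^4.

(K is a triangulation of a set of 4 points.)

H_0 ≅ Z^4.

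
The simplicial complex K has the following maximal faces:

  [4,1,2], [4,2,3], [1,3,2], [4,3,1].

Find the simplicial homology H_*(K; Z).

H_0 ≅ Z,  H_1 = 0,  H_2 ≅ Z.

Fix the vertex order 1 < 2 < 3 < 4 and write every simplex with vertices in increasing order. Then dim K = 2 and the simplices of K are:

  0-simplices (4): [1], [2], [3], [4]
  1-simplices (6): [1,2], [1,3], [1,4], [2,3], [2,4], [3,4]
  2-simplices (4): [1,2,3], [1,2,4], [1,3,4], [2,3,4]

giving chain groups C_0 ≅ Z^4, C_1 ≅ Z^6, C_2 ≅ Z^4.

∂_1: C_1 → C_0 sends each edge [p,q] (with p < q) to q − p.
This gives a 4×6 integer matrix of rank 3; reducing to Smith normal form yields diagonal entries (1,1,1).

Boundary ∂_2: C_2 → C_1 sends each 2-simplex [p,q,r] to [q,r] − [p,r] + [p,q]. For instance
  ∂[2,3,4] = [3,4] − [2,4] + [2,3],
  ∂[1,3,4] = [3,4] − [1,4] + [1,3].
As a 6×4 matrix over Z this has rank 3, with invariant factors (1,1,1).

Reading off H_k = ker ∂_k / im ∂_{k+1}:

  H_0: rank C_0 − rank ∂_1 = 4 − 3 = 1, and the invariant factors of ∂_1 are all 1, so H_0 ≅ Z.
  H_1: rank ker ∂_1 − rank ∂_2 = (6 − 3) − 3 = 0, and the invariant factors of ∂_2 are all 1, so H_1 ≅ 0.
  H_2: rank ker ∂_2 − rank ∂_3 = (4 − 3) − 0 = 1, and there is no ∂_3, so H_2 ≅ Z.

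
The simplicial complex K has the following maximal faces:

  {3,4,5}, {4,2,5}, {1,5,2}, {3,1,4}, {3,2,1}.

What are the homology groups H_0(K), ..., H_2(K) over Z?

H_0 = Z,  H_1 = Z,  H_2 = 0.

Take the total order 1 < 2 < 3 < 4 < 5 on the vertex set. Then K (dimension 2) consists of the simplices:

  0-simplices (5): [1], [2], [3], [4], [5]
  1-simplices (10): [1,2], [1,3], [1,4], [1,5], [2,3], [2,4], [2,5], [3,4], [3,5], [4,5]
  2-simplices (5): [1,2,3], [1,2,5], [1,3,4], [2,4,5], [3,4,5]

so the chain groups are C_0 ≅ Z^5, C_1 ≅ Z^10, C_2 ≅ Z^5.

The boundary map ∂_1: C_1 → C_0 sends each edge [p,q] (with p < q) to q − p. For instance
  ∂[1,4] = [4] − [1].
The resulting 5×10 matrix has rank 4, and its Smith normal form has invariant factors (1,1,1,1).

Boundary ∂_2: C_2 → C_1 maps a triangle to the signed sum of its edges. For instance
  ∂[1,2,3] = [2,3] − [1,3] + [1,2],
  ∂[3,4,5] = [4,5] − [3,5] + [3,4].
This gives a 10×5 integer matrix of rank 5; reducing to Smith normal form yields diagonal entries (1,1,1,1,1).

Reading off H_k = ker ∂_k / im ∂_{k+1}:

  H_0: rank C_0 − rank ∂_1 = 5 − 4 = 1, and the invariant factors of ∂_1 are all 1, so H_0 ≅ Z.
  H_1: rank ker ∂_1 − rank ∂_2 = (10 − 4) − 5 = 1, and the invariant factors of ∂_2 are all 1, so H_1 ≅ Z.
  H_2: rank ker ∂_2 − rank ∂_3 = (5 − 5) − 0 = 0, and there is no ∂_3, so H_2 ≅ 0.

As a check, the Euler characteristic is 5 − 10 + 5 = 0, which agrees with 1 − 1 + 0 = 0.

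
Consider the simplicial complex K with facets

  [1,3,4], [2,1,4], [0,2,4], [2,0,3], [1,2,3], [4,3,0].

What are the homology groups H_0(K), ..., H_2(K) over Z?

K has 5 vertices, 9 edges, 6 triangles.
rank ∂_0 = 0, rank ∂_1 = 4 ⇒ b_0 = 5 − 0 − 4 = 1; all invariant factors of ∂_1 are 1 so no torsion. So H_0 = Z.
rank ∂_1 = 4, rank ∂_2 = 5 ⇒ b_1 = 9 − 4 − 5 = 0; all invariant factors of ∂_2 are 1 so no torsion. So H_1 = 0.
rank ∂_2 = 5, rank ∂_3 = 0 ⇒ b_2 = 6 − 5 − 0 = 1. So H_2 = Z.

H_0 ≅ Z,  H_1 = 0,  H_2 ≅ Z.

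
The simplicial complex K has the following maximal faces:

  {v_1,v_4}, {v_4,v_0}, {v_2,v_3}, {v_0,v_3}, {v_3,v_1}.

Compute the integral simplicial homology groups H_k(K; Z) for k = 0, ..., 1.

We work with the vertex ordering v_0 < v_1 < v_2 < v_3 < v_4. The simplices of K, each written with vertices in increasing order, are:

  0-simplices (5): [v_0], [v_1], [v_2], [v_3], [v_4]
  1-simplices (5): [v_0,v_3], [v_0,v_4], [v_1,v_3], [v_1,v_4], [v_2,v_3]

giving chain groups C_0 ≅ Z^5, C_1 ≅ Z^5.

The boundary map ∂_1: C_1 → C_0 is given by ∂[p,q] = [q] − [p].
As a 5×5 matrix over Z this has rank 4, with invariant factors (1,1,1,1).

Computing H_k = (kernel of ∂_k) / (image of ∂_{k+1}):

  H_0: rank C_0 − rank ∂_1 = 5 − 4 = 1, and the invariant factors of ∂_1 are all 1, so H_0 ≅ Z.
  H_1: rank ker ∂_1 − rank ∂_2 = (5 − 4) − 0 = 1, and there is no ∂_2, so H_1 ≅ Z.

As a check, the Euler characteristic is 5 − 5 = 0, which agrees with 1 − 1 = 0.

H_0 ≅ Z,  H_1 ≅ Z.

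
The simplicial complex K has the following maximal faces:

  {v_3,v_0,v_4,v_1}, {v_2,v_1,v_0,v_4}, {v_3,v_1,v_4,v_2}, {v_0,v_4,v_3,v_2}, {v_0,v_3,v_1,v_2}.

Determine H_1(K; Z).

Order the vertices as v_0 < v_1 < v_2 < v_3 < v_4. Listing each simplex with vertices in this order, K has dimension 3 with simplices:

  0-simplices (5): [v_0], [v_1], [v_2], [v_3], [v_4]
  1-simplices (10): [v_0,v_1], [v_0,v_2], [v_0,v_3], [v_0,v_4], [v_1,v_2], [v_1,v_3], [v_1,v_4], [v_2,v_3], [v_2,v_4], [v_3,v_4]
  2-simplices (10): [v_0,v_1,v_2], [v_0,v_1,v_3], [v_0,v_1,v_4], [v_0,v_2,v_3], [v_0,v_2,v_4], [v_0,v_3,v_4], [v_1,v_2,v_3], [v_1,v_2,v_4], [v_1,v_3,v_4], [v_2,v_3,v_4]
  3-simplices (5): [v_0,v_1,v_2,v_3], [v_0,v_1,v_2,v_4], [v_0,v_1,v_3,v_4], [v_0,v_2,v_3,v_4], [v_1,v_2,v_3,v_4]

giving chain groups C_0 ≅ Z^5, C_1 ≅ Z^10, C_2 ≅ Z^10, C_3 ≅ Z^5.

The boundary map ∂_1: C_1 → C_0 sends each edge [p,q] (with p < q) to q − p.
This gives a 5×10 integer matrix of rank 4; reducing to Smith normal form yields diagonal entries (1,1,1,1).

∂_2: C_2 → C_1 sends each 2-simplex [p,q,r] to [q,r] − [p,r] + [p,q]. For instance
  ∂[v_0,v_3,v_4] = [v_3,v_4] − [v_0,v_4] + [v_0,v_3],
  ∂[v_0,v_1,v_2] = [v_1,v_2] − [v_0,v_2] + [v_0,v_1].
This gives a 10×10 integer matrix of rank 6; reducing to Smith normal form yields diagonal entries (1,1,1,1,1,1).

The boundary map ∂_3: C_3 → C_2 sends each 3-simplex σ to the alternating sum Σ_i (−1)^i (σ with its i-th vertex removed). For instance
  ∂[v_1,v_2,v_3,v_4] = [v_2,v_3,v_4] − [v_1,v_3,v_4] + [v_1,v_2,v_4] − [v_1,v_2,v_3],
  ∂[v_0,v_1,v_3,v_4] = [v_1,v_3,v_4] − [v_0,v_3,v_4] + [v_0,v_1,v_4] − [v_0,v_1,v_3].
As a 10×5 matrix over Z this has rank 4, with invariant factors (1,1,1,1).

Now H_k = ker ∂_k / im ∂_{k+1}, so:

  H_1: rank ker ∂_1 − rank ∂_2 = (10 − 4) − 6 = 0, and the invariant factors of ∂_2 are all 1, so H_1 ≅ 0.

(K is a triangulation of the 3-sphere S^3.)

H_1 ≅ 0.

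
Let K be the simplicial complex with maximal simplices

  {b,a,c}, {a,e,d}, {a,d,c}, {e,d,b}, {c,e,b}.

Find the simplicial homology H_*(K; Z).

H_0 = Z,  H_1 = Z,  H_2 = 0.

K has 5 vertices, 10 edges, 5 triangles.
rank ∂_0 = 0, rank ∂_1 = 4 ⇒ b_0 = 5 − 0 − 4 = 1; all invariant factors of ∂_1 are 1 so no torsion. So H_0 = Z.
rank ∂_1 = 4, rank ∂_2 = 5 ⇒ b_1 = 10 − 4 − 5 = 1; all invariant factors of ∂_2 are 1 so no torsion. So H_1 = Z.
rank ∂_2 = 5, rank ∂_3 = 0 ⇒ b_2 = 5 − 5 − 0 = 0. So H_2 = 0.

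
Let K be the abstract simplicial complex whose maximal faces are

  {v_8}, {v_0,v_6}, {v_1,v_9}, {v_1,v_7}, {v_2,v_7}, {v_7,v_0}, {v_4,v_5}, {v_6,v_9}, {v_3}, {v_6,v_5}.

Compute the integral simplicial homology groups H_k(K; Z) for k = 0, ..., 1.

K has 10 vertices, 8 edges.
rank ∂_0 = 0, rank ∂_1 = 7 ⇒ b_0 = 10 − 0 − 7 = 3; all invariant factors of ∂_1 are 1 so no torsion. So H_0 = Z^3.
rank ∂_1 = 7, rank ∂_2 = 0 ⇒ b_1 = 8 − 7 − 0 = 1. So H_1 = Z.

H_0 = Z^3,  H_1 = Z.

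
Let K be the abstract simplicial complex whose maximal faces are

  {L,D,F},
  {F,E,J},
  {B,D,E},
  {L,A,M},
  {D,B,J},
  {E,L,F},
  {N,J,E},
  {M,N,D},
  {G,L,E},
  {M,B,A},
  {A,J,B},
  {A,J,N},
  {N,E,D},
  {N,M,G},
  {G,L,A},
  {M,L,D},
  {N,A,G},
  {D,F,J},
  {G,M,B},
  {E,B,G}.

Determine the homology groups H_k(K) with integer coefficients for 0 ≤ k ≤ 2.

H_0 = Z,  H_1 = Z ⊕ Z/2,  H_2 = 0.

Order the vertices as A < B < D < E < F < G < J < L < M < N. Listing each simplex with vertices in this order, K has dimension 2 with simplices:

  0-simplices (10): A, B, D, E, F, G, J, L, M, N
  1-simplices (30): AB, AG, AJ, AL, AM, AN, BD, BE, BG, BJ, BM, DE, DF, DJ, DL, DM, DN, EF, EG, EJ, EL, EN, FJ, FL, GL, GM, GN, JN, LM, MN
  2-simplices (20): ABJ, ABM, AGL, AGN, AJN, ALM, BDE, BDJ, BEG, BGM, DEN, DFJ, DFL, DLM, DMN, EFJ, EFL, EGL, EJN, GMN

so the chain groups are C_0 ≅ Z^10, C_1 ≅ Z^30, C_2 ≅ Z^20.

Boundary ∂_1: C_1 → C_0 is given by ∂[p,q] = [q] − [p]. For instance
  ∂FJ = J − F.
This gives a 10×30 integer matrix of rank 9; reducing to Smith normal form yields diagonal entries (1,1,1,1,1,1,1,1,1).

The boundary map ∂_2: C_2 → C_1 maps a triangle to the signed sum of its edges. For instance
  ∂ALM = LM − AM + AL,
  ∂DMN = MN − DN + DM.
As a 30×20 matrix over Z this has rank 20, with invariant factors (1,1,1,1,1,1,1,1,1,1,1,1,1,1,1,1,1,1,1,2).

From H_k ≅ ker(∂_k) / im(∂_{k+1}) we obtain:

  H_0: rank C_0 − rank ∂_1 = 10 − 9 = 1, and the invariant factors of ∂_1 are all 1, so H_0 ≅ Z.
  H_1: rank ker ∂_1 − rank ∂_2 = (30 − 9) − 20 = 1, and ∂_2 has invariant factor 2 > 1, so H_1 ≅ Z ⊕ Z/2.
  H_2: rank ker ∂_2 − rank ∂_3 = (20 − 20) − 0 = 0, and there is no ∂_3, so H_2 ≅ 0.

As a check, the Euler characteristic is 10 − 30 + 20 = 0, which agrees with 1 − 1 + 0 = 0.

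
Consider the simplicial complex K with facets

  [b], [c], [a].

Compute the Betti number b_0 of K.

b_0 = 3.

We work with the vertex ordering a < b < c. The simplices of K, each written with vertices in increasing order, are:

  0-simplices (3): a, b, c

so the chain groups are C_0 ≅ Z^3.

Reading off H_k = ker ∂_k / im ∂_{k+1}:

  H_0: rank C_0 − rank ∂_1 = 3 − 0 = 3, and there is no ∂_1, so H_0 = Z^3.

(K is a triangulation of a set of 3 points.)

Hence the Betti numbers are b_0 = 3.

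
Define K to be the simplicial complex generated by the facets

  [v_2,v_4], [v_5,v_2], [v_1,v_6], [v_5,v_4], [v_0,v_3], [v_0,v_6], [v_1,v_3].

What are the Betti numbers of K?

b_0 = 2, b_1 = 2.

Order the vertices as v_0 < v_1 < v_2 < v_3 < v_4 < v_5 < v_6. Listing each simplex with vertices in this order, K has dimension 1 with simplices:

  0-simplices (7): [v_0], [v_1], [v_2], [v_3], [v_4], [v_5], [v_6]
  1-simplices (7): [v_0,v_3], [v_0,v_6], [v_1,v_3], [v_1,v_6], [v_2,v_4], [v_2,v_5], [v_4,v_5]

Hence C_0 ≅ Z^7, C_1 ≅ Z^7.

The boundary map ∂_1: C_1 → C_0 sends each edge [p,q] (with p < q) to q − p. For instance
  ∂[v_2,v_5] = [v_5] − [v_2].
The 7×7 boundary matrix has rank 5 and Smith normal form diag(1,1,1,1,1).

From H_k ≅ ker(∂_k) / im(∂_{k+1}) we obtain:

  H_0: rank C_0 − rank ∂_1 = 7 − 5 = 2, and the invariant factors of ∂_1 are all 1, so H_0 ≅ Z^2.
  H_1: rank ker ∂_1 − rank ∂_2 = (7 − 5) − 0 = 2, and there is no ∂_2, so H_1 ≅ Z^2.

As a check, the Euler characteristic is 7 − 7 = 0, which agrees with 2 − 2 = 0.

Hence the Betti numbers are b_0 = 2, b_1 = 2.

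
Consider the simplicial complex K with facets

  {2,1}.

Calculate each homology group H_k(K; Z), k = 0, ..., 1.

H_0 = Z,  H_1 = 0.

We work with the vertex ordering 1 < 2. The simplices of K, each written with vertices in increasing order, are:

  0-simplices (2): [1], [2]
  1-simplices (1): [1,2]

so the chain groups are C_0 ≅ Z^2, C_1 ≅ Z^1.

Boundary ∂_1: C_1 → C_0 sends each edge [p,q] (with p < q) to q − p. For instance
  ∂[1,2] = [2] − [1].
As a 2×1 matrix over Z this has rank 1, with invariant factors (1).

Computing H_k = (kernel of ∂_k) / (image of ∂_{k+1}):

  H_0: rank C_0 − rank ∂_1 = 2 − 1 = 1, and the invariant factors of ∂_1 are all 1, so H_0 = Z.
  H_1: rank ker ∂_1 − rank ∂_2 = (1 − 1) − 0 = 0, and there is no ∂_2, so H_1 = 0.

As a check, the Euler characteristic is 2 − 1 = 1, which agrees with 1 − 0 = 1.
(K is a triangulation of the 1-simplex.)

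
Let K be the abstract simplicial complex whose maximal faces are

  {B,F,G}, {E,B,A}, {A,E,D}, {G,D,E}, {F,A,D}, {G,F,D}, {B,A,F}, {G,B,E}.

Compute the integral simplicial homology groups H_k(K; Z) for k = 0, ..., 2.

H_0 ≅ Z,  H_1 = 0,  H_2 ≅ Z.

Fix the vertex order A < B < D < E < F < G and write every simplex with vertices in increasing order. Then dim K = 2 and the simplices of K are:

  0-simplices (6): A, B, D, E, F, G
  1-simplices (12): AB, AD, AE, AF, BE, BF, BG, DE, DF, DG, EG, FG
  2-simplices (8): ABE, ABF, ADE, ADF, BEG, BFG, DEG, DFG

Hence C_0 ≅ Z^6, C_1 ≅ Z^12, C_2 ≅ Z^8.

∂_1: C_1 → C_0 is given by ∂[p,q] = [q] − [p].
This gives a 6×12 integer matrix of rank 5; reducing to Smith normal form yields diagonal entries (1,1,1,1,1).

∂_2: C_2 → C_1 maps a triangle to the signed sum of its edges. For instance
  ∂DFG = FG − DG + DF,
  ∂BEG = EG − BG + BE.
The 12×8 boundary matrix has rank 7 and Smith normal form diag(1,1,1,1,1,1,1).

From H_k ≅ ker(∂_k) / im(∂_{k+1}) we obtain:

  H_0: rank C_0 − rank ∂_1 = 6 − 5 = 1, and the invariant factors of ∂_1 are all 1, so H_0 ≅ Z.
  H_1: rank ker ∂_1 − rank ∂_2 = (12 − 5) − 7 = 0, and the invariant factors of ∂_2 are all 1, so H_1 ≅ 0.
  H_2: rank ker ∂_2 − rank ∂_3 = (8 − 7) − 0 = 1, and there is no ∂_3, so H_2 ≅ Z.

As a check, the Euler characteristic is 6 − 12 + 8 = 2, which agrees with 1 − 0 + 1 = 2.
(K is a triangulation of the 2-sphere S^2.)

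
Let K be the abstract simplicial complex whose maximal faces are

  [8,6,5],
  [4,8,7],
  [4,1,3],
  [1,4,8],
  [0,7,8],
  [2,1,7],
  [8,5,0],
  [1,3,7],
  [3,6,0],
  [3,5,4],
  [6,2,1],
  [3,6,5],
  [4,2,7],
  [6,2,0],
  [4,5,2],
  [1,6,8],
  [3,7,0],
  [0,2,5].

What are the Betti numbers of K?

b_0 = 1, b_1 = 1, b_2 = 0.

We work with the vertex ordering 0 < 1 < 2 < 3 < 4 < 5 < 6 < 7 < 8. The simplices of K, each written with vertices in increasing order, are:

  0-simplices (9): [0], [1], [2], [3], [4], [5], [6], [7], [8]
  1-simplices (27): (27 of them)
  2-simplices (18): [0,2,5], [0,2,6], [0,3,6], [0,3,7], [0,5,8], [0,7,8], [1,2,6], [1,2,7], [1,3,4], [1,3,7], [1,4,8], [1,6,8], [2,4,5], [2,4,7], [3,4,5], [3,5,6], [4,7,8], [5,6,8]

so the chain groups are C_0 ≅ Z^9, C_1 ≅ Z^27, C_2 ≅ Z^18.

Boundary ∂_1: C_1 → C_0 is given by ∂[p,q] = [q] − [p]. For instance
  ∂[1,8] = [8] − [1].
The resulting 9×27 matrix has rank 8, and its Smith normal form has invariant factors (1,1,1,1,1,1,1,1).

The boundary map ∂_2: C_2 → C_1 sends each 2-simplex [p,q,r] to [q,r] − [p,r] + [p,q]. For instance
  ∂[4,7,8] = [7,8] − [4,8] + [4,7],
  ∂[0,3,6] = [3,6] − [0,6] + [0,3].
As a 27×18 matrix over Z this has rank 18, with invariant factors (1,1,1,1,1,1,1,1,1,1,1,1,1,1,1,1,1,2).

Reading off H_k = ker ∂_k / im ∂_{k+1}:

  H_0: rank C_0 − rank ∂_1 = 9 − 8 = 1, and the invariant factors of ∂_1 are all 1, so H_0 ≅ Z.
  H_1: rank ker ∂_1 − rank ∂_2 = (27 − 8) − 18 = 1, and ∂_2 has invariant factor 2 > 1, so H_1 ≅ Z ⊕ Z_2.
  H_2: rank ker ∂_2 − rank ∂_3 = (18 − 18) − 0 = 0, and there is no ∂_3, so H_2 ≅ 0.

As a check, the Euler characteristic is 9 − 27 + 18 = 0, which agrees with 1 − 1 + 0 = 0.
(K is a triangulation of the Klein bottle.)

Hence the Betti numbers are b_0 = 1, b_1 = 1, b_2 = 0.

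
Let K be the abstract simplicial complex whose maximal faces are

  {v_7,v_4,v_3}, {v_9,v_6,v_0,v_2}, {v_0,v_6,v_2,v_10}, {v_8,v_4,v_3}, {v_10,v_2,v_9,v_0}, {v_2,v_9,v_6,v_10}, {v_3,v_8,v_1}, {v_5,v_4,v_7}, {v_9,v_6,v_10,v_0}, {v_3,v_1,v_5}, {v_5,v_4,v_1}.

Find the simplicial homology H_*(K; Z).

H_0 = Z^2,  H_1 = Z,  H_2 = 0,  H_3 = Z.

We work with the vertex ordering v_0 < v_1 < v_2 < v_3 < v_4 < v_5 < v_6 < v_7 < v_8 < v_9 < v_10. The simplices of K, each written with vertices in increasing order, are:

  0-simplices (11): [v_0], [v_1], [v_2], [v_3], [v_4], [v_5], [v_6], [v_7], [v_8], [v_9], [v_10]
  1-simplices (22): (22 of them)
  2-simplices (16): (16 of them)
  3-simplices (5): [v_0,v_2,v_6,v_9], [v_0,v_2,v_6,v_10], [v_0,v_2,v_9,v_10], [v_0,v_6,v_9,v_10], [v_2,v_6,v_9,v_10]

Hence C_0 ≅ Z^11, C_1 ≅ Z^22, C_2 ≅ Z^16, C_3 ≅ Z^5.

The boundary map ∂_1: C_1 → C_0 maps an edge to its endpoints' difference, ∂[p,q] = q − p. For instance
  ∂[v_5,v_7] = [v_7] − [v_5].
The resulting 11×22 matrix has rank 9, and its Smith normal form has invariant factors (1,1,1,1,1,1,1,1,1).

The boundary map ∂_2: C_2 → C_1 acts by ∂[p,q,r] = [q,r] − [p,r] + [p,q]. For instance
  ∂[v_0,v_6,v_10] = [v_6,v_10] − [v_0,v_10] + [v_0,v_6],
  ∂[v_6,v_9,v_10] = [v_9,v_10] − [v_6,v_10] + [v_6,v_9].
This gives a 22×16 integer matrix of rank 12; reducing to Smith normal form yields diagonal entries (1,1,1,1,1,1,1,1,1,1,1,1).

The boundary map ∂_3: C_3 → C_2 sends each 3-simplex σ to the alternating sum Σ_i (−1)^i (σ with its i-th vertex removed). For instance
  ∂[v_0,v_2,v_6,v_10] = [v_2,v_6,v_10] − [v_0,v_6,v_10] + [v_0,v_2,v_10] − [v_0,v_2,v_6],
  ∂[v_0,v_2,v_9,v_10] = [v_2,v_9,v_10] − [v_0,v_9,v_10] + [v_0,v_2,v_10] − [v_0,v_2,v_9].
As a 16×5 matrix over Z this has rank 4, with invariant factors (1,1,1,1).

Reading off H_k = ker ∂_k / im ∂_{k+1}:

  H_0: rank C_0 − rank ∂_1 = 11 − 9 = 2, and the invariant factors of ∂_1 are all 1, so H_0 = Z^2.
  H_1: rank ker ∂_1 − rank ∂_2 = (22 − 9) − 12 = 1, and the invariant factors of ∂_2 are all 1, so H_1 = Z.
  H_2: rank ker ∂_2 − rank ∂_3 = (16 − 12) − 4 = 0, and the invariant factors of ∂_3 are all 1, so H_2 = 0.
  H_3: rank ker ∂_3 − rank ∂_4 = (5 − 4) − 0 = 1, and there is no ∂_4, so H_3 = Z.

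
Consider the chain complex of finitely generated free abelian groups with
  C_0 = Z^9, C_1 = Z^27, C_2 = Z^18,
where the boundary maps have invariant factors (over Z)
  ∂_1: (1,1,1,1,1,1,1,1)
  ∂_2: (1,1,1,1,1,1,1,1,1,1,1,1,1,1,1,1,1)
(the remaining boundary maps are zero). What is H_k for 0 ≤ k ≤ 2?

H_0 = Z,  H_1 = Z^2,  H_2 = Z.

H_0: b_0 = 9 − 0 − 8 = 1; torsion from ∂_1 factors > 1: none. So H_0 = Z.
H_1: b_1 = 27 − 8 − 17 = 2; torsion from ∂_2 factors > 1: none. So H_1 = Z^2.
H_2: b_2 = 18 − 17 − 0 = 1; torsion from ∂_3 factors > 1: none. So H_2 = Z.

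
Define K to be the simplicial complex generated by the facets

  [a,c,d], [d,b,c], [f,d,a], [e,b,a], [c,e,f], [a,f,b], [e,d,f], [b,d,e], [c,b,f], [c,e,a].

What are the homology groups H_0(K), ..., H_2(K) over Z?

Take the total order a < b < c < d < e < f on the vertex set. Then K (dimension 2) consists of the simplices:

  0-simplices (6): a, b, c, d, e, f
  1-simplices (15): ab, ac, ad, ae, af, bc, bd, be, bf, cd, ce, cf, de, df, ef
  2-simplices (10): abe, abf, acd, ace, adf, bcd, bcf, bde, cef, def

giving chain groups C_0 ≅ Z^6, C_1 ≅ Z^15, C_2 ≅ Z^10.

The boundary map ∂_1: C_1 → C_0 sends each edge [p,q] (with p < q) to q − p. For instance
  ∂ad = d − a.
This gives a 6×15 integer matrix of rank 5; reducing to Smith normal form yields diagonal entries (1,1,1,1,1).

∂_2: C_2 → C_1 sends each 2-simplex [p,q,r] to [q,r] − [p,r] + [p,q]. For instance
  ∂abf = bf − af + ab,
  ∂bcd = cd − bd + bc.
As a 15×10 matrix over Z this has rank 10, with invariant factors (1,1,1,1,1,1,1,1,1,2).

From H_k ≅ ker(∂_k) / im(∂_{k+1}) we obtain:

  H_0: rank C_0 − rank ∂_1 = 6 − 5 = 1, and the invariant factors of ∂_1 are all 1, so H_0 = Z.
  H_1: rank ker ∂_1 − rank ∂_2 = (15 − 5) − 10 = 0, and ∂_2 has invariant factor 2 > 1, so H_1 = Z_2.
  H_2: rank ker ∂_2 − rank ∂_3 = (10 − 10) − 0 = 0, and there is no ∂_3, so H_2 = 0.

As a check, the Euler characteristic is 6 − 15 + 10 = 1, which agrees with 1 − 0 + 0 = 1.

H_0 = Z,  H_1 = Z_2,  H_2 = 0.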